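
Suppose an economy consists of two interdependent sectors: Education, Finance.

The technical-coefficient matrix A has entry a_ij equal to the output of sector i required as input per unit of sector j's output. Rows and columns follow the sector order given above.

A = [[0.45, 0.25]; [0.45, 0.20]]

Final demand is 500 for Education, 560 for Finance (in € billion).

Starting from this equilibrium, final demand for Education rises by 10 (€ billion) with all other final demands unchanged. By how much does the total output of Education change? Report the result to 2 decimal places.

I − A =
  [   0.55    -0.25]
  [  -0.45     0.80]
det(I−A) = (0.55)(0.80) − (-0.25)(-0.45) = 0.3275
adj(I−A) = [[0.80, 0.25], [0.45, 0.55]]
(I − A)⁻¹ = adj(I−A) / det(I−A) ≈
  [   2.4427     0.7634]
  [   1.3740     1.6794]
Δx = (I − A)⁻¹ Δd with Δd having +10 in the Education component and 0 elsewhere.
So Δx_E = L_EE · (+10), where L_EE = adj(I−A)_EE / det(I−A) = 0.80 / 0.3275.
Δx_E = 0.80 × (+10) / 0.3275 = 8.00 / 0.3275 ≈ 24.43.

Δx_E = 24.43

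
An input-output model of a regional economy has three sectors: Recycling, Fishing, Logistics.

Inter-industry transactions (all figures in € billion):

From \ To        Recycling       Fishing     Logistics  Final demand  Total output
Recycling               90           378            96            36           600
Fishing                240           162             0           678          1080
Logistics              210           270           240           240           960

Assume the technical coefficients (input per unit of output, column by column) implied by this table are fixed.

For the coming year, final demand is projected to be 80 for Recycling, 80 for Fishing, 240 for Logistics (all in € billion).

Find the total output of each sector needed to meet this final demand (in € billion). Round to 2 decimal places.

x_1 = 237.71, x_2 = 205.98, x_3 = 499.59

Technical coefficients a_ij = z_ij / X_j:
  a_11 = 90/600 = 0.15, a_21 = 240/600 = 0.40, a_31 = 210/600 = 0.35
  a_12 = 378/1080 = 0.35, a_22 = 162/1080 = 0.15, a_32 = 270/1080 = 0.25
  a_13 = 96/960 = 0.10, a_23 = 0/960 = 0.00, a_33 = 240/960 = 0.25
I − A =
  [   0.85    -0.35    -0.10]
  [  -0.40     0.85     0.00]
  [  -0.35    -0.25     0.75]
Cofactors of I−A, C_ij = (−1)^(i+j)·(minor ij) (rows/columns in the sector order above):
  C_11 = (0.85)(0.75) − (0.00)(-0.25) = 0.6375
  C_12 = −[(-0.40)(0.75) − (0.00)(-0.35)] = 0.3000
  C_13 = (-0.40)(-0.25) − (0.85)(-0.35) = 0.3975
  C_21 = −[(-0.35)(0.75) − (-0.10)(-0.25)] = 0.2875
  C_22 = (0.85)(0.75) − (-0.10)(-0.35) = 0.6025
  C_23 = −[(0.85)(-0.25) − (-0.35)(-0.35)] = 0.3350
  C_31 = (-0.35)(0.00) − (-0.10)(0.85) = 0.0850
  C_32 = −[(0.85)(0.00) − (-0.10)(-0.40)] = 0.0400
  C_33 = (0.85)(0.85) − (-0.35)(-0.40) = 0.5825
det(I−A) = Σ_j (I−A)_1j·C_1j = (0.85)(0.6375) + (-0.35)(0.3000) + (-0.10)(0.3975) = 0.397125
adj(I−A) = Cᵀ =
  [ 0.6375   0.2875   0.0850]
  [ 0.3000   0.6025   0.0400]
  [ 0.3975   0.3350   0.5825]
(I − A)⁻¹ = adj(I−A) / det(I−A) ≈
  [   1.6053     0.7240     0.2140]
  [   0.7554     1.5172     0.1007]
  [   1.0009     0.8436     1.4668]
x = (I − A)⁻¹ d = adj(I−A)·d / det(I−A), with det(I−A) = 0.397125:
  x_1 = (0.6375·80 + 0.2875·80 + 0.0850·240) / 0.397125 = 94.40 / 0.397125 ≈ 237.71
  x_2 = (0.3000·80 + 0.6025·80 + 0.0400·240) / 0.397125 = 81.80 / 0.397125 ≈ 205.98
  x_3 = (0.3975·80 + 0.3350·80 + 0.5825·240) / 0.397125 = 198.40 / 0.397125 ≈ 499.59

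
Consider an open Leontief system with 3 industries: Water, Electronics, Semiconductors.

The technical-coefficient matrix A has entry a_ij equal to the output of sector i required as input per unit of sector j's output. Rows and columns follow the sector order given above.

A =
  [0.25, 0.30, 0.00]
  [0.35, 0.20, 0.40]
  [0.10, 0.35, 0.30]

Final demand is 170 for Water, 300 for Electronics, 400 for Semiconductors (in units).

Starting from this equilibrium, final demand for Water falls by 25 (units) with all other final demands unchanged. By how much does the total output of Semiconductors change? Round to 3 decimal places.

Δx_S = -22.059

I − A =
  [   0.75    -0.30     0.00]
  [  -0.35     0.80    -0.40]
  [  -0.10    -0.35     0.70]
Cofactors of I−A, C_ij = (−1)^(i+j)·(minor ij) (rows/columns in the sector order above):
  C_11 = (0.80)(0.70) − (-0.40)(-0.35) = 0.4200
  C_12 = −[(-0.35)(0.70) − (-0.40)(-0.10)] = 0.2850
  C_13 = (-0.35)(-0.35) − (0.80)(-0.10) = 0.2025
  C_21 = −[(-0.30)(0.70) − (0.00)(-0.35)] = 0.2100
  C_22 = (0.75)(0.70) − (0.00)(-0.10) = 0.5250
  C_23 = −[(0.75)(-0.35) − (-0.30)(-0.10)] = 0.2925
  C_31 = (-0.30)(-0.40) − (0.00)(0.80) = 0.1200
  C_32 = −[(0.75)(-0.40) − (0.00)(-0.35)] = 0.3000
  C_33 = (0.75)(0.80) − (-0.30)(-0.35) = 0.4950
det(I−A) = Σ_j (I−A)_1j·C_1j = (0.75)(0.4200) + (-0.30)(0.2850) + (0.00)(0.2025) = 0.2295
adj(I−A) = Cᵀ =
  [ 0.4200   0.2100   0.1200]
  [ 0.2850   0.5250   0.3000]
  [ 0.2025   0.2925   0.4950]
(I − A)⁻¹ = adj(I−A) / det(I−A) ≈
  [   1.8301     0.9150     0.5229]
  [   1.2418     2.2876     1.3072]
  [   0.8824     1.2745     2.1569]
Δx = (I − A)⁻¹ Δd with Δd having -25 in the Water component and 0 elsewhere.
So Δx_S = L_SW · (-25), where L_SW = adj(I−A)_SW / det(I−A) = 0.2025 / 0.2295.
Δx_S = 0.2025 × (-25) / 0.2295 = -5.0625 / 0.2295 ≈ -22.059.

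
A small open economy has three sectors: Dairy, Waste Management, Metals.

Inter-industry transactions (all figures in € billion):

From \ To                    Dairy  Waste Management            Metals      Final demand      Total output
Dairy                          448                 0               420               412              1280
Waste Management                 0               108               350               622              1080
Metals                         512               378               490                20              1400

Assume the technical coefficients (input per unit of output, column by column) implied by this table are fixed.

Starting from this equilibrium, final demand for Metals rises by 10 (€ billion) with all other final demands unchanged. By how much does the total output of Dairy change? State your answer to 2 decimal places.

Δx_1 = 12.54

Technical coefficients a_ij = z_ij / X_j:
  a_11 = 448/1280 = 0.35, a_21 = 0/1280 = 0.00, a_31 = 512/1280 = 0.40
  a_12 = 0/1080 = 0.00, a_22 = 108/1080 = 0.10, a_32 = 378/1080 = 0.35
  a_13 = 420/1400 = 0.30, a_23 = 350/1400 = 0.25, a_33 = 490/1400 = 0.35
I − A =
  [   0.65     0.00    -0.30]
  [   0.00     0.90    -0.25]
  [  -0.40    -0.35     0.65]
Cofactors of I−A, C_ij = (−1)^(i+j)·(minor ij) (rows/columns in the sector order above):
  C_11 = (0.90)(0.65) − (-0.25)(-0.35) = 0.4975
  C_12 = −[(0.00)(0.65) − (-0.25)(-0.40)] = 0.1000
  C_13 = (0.00)(-0.35) − (0.90)(-0.40) = 0.3600
  C_21 = −[(0.00)(0.65) − (-0.30)(-0.35)] = 0.1050
  C_22 = (0.65)(0.65) − (-0.30)(-0.40) = 0.3025
  C_23 = −[(0.65)(-0.35) − (0.00)(-0.40)] = 0.2275
  C_31 = (0.00)(-0.25) − (-0.30)(0.90) = 0.2700
  C_32 = −[(0.65)(-0.25) − (-0.30)(0.00)] = 0.1625
  C_33 = (0.65)(0.90) − (0.00)(0.00) = 0.5850
det(I−A) = Σ_j (I−A)_1j·C_1j = (0.65)(0.4975) + (0.00)(0.1000) + (-0.30)(0.3600) = 0.215375
adj(I−A) = Cᵀ =
  [ 0.4975   0.1050   0.2700]
  [ 0.1000   0.3025   0.1625]
  [ 0.3600   0.2275   0.5850]
(I − A)⁻¹ = adj(I−A) / det(I−A) ≈
  [   2.3099     0.4875     1.2536]
  [   0.4643     1.4045     0.7545]
  [   1.6715     1.0563     2.7162]
Δx = (I − A)⁻¹ Δd with Δd having +10 in the Metals component and 0 elsewhere.
So Δx_1 = L_13 · (+10), where L_13 = adj(I−A)_13 / det(I−A) = 0.2700 / 0.215375.
Δx_1 = 0.2700 × (+10) / 0.215375 = 2.70 / 0.215375 ≈ 12.54.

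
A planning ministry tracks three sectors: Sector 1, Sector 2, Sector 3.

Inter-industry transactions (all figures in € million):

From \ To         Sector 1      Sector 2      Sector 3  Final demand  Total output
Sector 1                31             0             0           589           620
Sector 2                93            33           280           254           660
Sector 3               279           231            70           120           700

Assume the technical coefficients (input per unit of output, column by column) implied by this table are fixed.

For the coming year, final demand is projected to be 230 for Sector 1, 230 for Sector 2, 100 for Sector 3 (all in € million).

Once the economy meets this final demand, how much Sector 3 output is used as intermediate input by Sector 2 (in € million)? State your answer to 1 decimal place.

z_32 = 158.2

Technical coefficients a_ij = z_ij / X_j:
  a_11 = 31/620 = 0.05, a_21 = 93/620 = 0.15, a_31 = 279/620 = 0.45
  a_12 = 0/660 = 0.00, a_22 = 33/660 = 0.05, a_32 = 231/660 = 0.35
  a_13 = 0/700 = 0.00, a_23 = 280/700 = 0.40, a_33 = 70/700 = 0.10
I − A =
  [   0.95     0.00     0.00]
  [  -0.15     0.95    -0.40]
  [  -0.45    -0.35     0.90]
Cofactors of I−A, C_ij = (−1)^(i+j)·(minor ij) (rows/columns in the sector order above):
  C_11 = (0.95)(0.90) − (-0.40)(-0.35) = 0.7150
  C_12 = −[(-0.15)(0.90) − (-0.40)(-0.45)] = 0.3150
  C_13 = (-0.15)(-0.35) − (0.95)(-0.45) = 0.4800
  C_21 = −[(0.00)(0.90) − (0.00)(-0.35)] = 0.0000
  C_22 = (0.95)(0.90) − (0.00)(-0.45) = 0.8550
  C_23 = −[(0.95)(-0.35) − (0.00)(-0.45)] = 0.3325
  C_31 = (0.00)(-0.40) − (0.00)(0.95) = 0.0000
  C_32 = −[(0.95)(-0.40) − (0.00)(-0.15)] = 0.3800
  C_33 = (0.95)(0.95) − (0.00)(-0.15) = 0.9025
det(I−A) = Σ_j (I−A)_1j·C_1j = (0.95)(0.7150) + (0.00)(0.3150) + (0.00)(0.4800) = 0.67925
adj(I−A) = Cᵀ =
  [ 0.7150   0.0000   0.0000]
  [ 0.3150   0.8550   0.3800]
  [ 0.4800   0.3325   0.9025]
(I − A)⁻¹ = adj(I−A) / det(I−A) ≈
  [   1.0526     0.0000     0.0000]
  [   0.4637     1.2587     0.5594]
  [   0.7067     0.4895     1.3287]
First solve x = (I − A)⁻¹ d = adj(I−A)·d / det(I−A); in particular x_2 = (0.3150·230 + 0.8550·230 + 0.3800·100) / 0.67925 = 307.10 / 0.67925 ≈ 452.116.
Intermediate flow from 3 to 2: z_32 = a_32 · x_2 = 0.35 × 307.10 / 0.67925 = 107.485 / 0.67925 ≈ 158.2.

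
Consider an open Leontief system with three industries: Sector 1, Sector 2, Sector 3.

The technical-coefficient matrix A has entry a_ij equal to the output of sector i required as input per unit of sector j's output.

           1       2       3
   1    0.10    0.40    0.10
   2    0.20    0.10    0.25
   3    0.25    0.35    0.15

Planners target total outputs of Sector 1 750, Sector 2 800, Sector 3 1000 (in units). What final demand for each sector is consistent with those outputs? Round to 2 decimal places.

I − A =
  [   0.90    -0.40    -0.10]
  [  -0.20     0.90    -0.25]
  [  -0.25    -0.35     0.85]
d = (I − A) x:
  d_1 = (+0.90)·750 + (-0.40)·800 + (-0.10)·1000 = 255.00
  d_2 = (-0.20)·750 + (+0.90)·800 + (-0.25)·1000 = 320.00
  d_3 = (-0.25)·750 + (-0.35)·800 + (+0.85)·1000 = 382.50

d_1 = 255.00, d_2 = 320.00, d_3 = 382.50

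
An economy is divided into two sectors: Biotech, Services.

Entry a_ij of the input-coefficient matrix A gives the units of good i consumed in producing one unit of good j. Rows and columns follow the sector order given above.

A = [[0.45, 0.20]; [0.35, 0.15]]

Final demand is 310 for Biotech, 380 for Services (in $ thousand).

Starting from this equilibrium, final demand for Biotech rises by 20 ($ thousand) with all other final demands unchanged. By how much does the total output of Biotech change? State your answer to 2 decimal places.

I − A =
  [   0.55    -0.20]
  [  -0.35     0.85]
det(I−A) = (0.55)(0.85) − (-0.20)(-0.35) = 0.3975
adj(I−A) = [[0.85, 0.20], [0.35, 0.55]]
(I − A)⁻¹ = adj(I−A) / det(I−A) ≈
  [   2.1384     0.5031]
  [   0.8805     1.3836]
Δx = (I − A)⁻¹ Δd with Δd having +20 in the Biotech component and 0 elsewhere.
So Δx_1 = L_11 · (+20), where L_11 = adj(I−A)_11 / det(I−A) = 0.85 / 0.3975.
Δx_1 = 0.85 × (+20) / 0.3975 = 17.00 / 0.3975 ≈ 42.77.

Δx_1 = 42.77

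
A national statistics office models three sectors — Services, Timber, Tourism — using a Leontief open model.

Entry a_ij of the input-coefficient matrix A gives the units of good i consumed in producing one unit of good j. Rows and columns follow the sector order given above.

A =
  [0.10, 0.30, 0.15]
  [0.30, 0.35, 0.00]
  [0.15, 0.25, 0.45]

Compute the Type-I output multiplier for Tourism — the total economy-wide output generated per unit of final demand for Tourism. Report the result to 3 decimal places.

I − A =
  [   0.90    -0.30    -0.15]
  [  -0.30     0.65     0.00]
  [  -0.15    -0.25     0.55]
Cofactors of I−A, C_ij = (−1)^(i+j)·(minor ij) (rows/columns in the sector order above):
  C_11 = (0.65)(0.55) − (0.00)(-0.25) = 0.3575
  C_12 = −[(-0.30)(0.55) − (0.00)(-0.15)] = 0.1650
  C_13 = (-0.30)(-0.25) − (0.65)(-0.15) = 0.1725
  C_21 = −[(-0.30)(0.55) − (-0.15)(-0.25)] = 0.2025
  C_22 = (0.90)(0.55) − (-0.15)(-0.15) = 0.4725
  C_23 = −[(0.90)(-0.25) − (-0.30)(-0.15)] = 0.2700
  C_31 = (-0.30)(0.00) − (-0.15)(0.65) = 0.0975
  C_32 = −[(0.90)(0.00) − (-0.15)(-0.30)] = 0.0450
  C_33 = (0.90)(0.65) − (-0.30)(-0.30) = 0.4950
det(I−A) = Σ_j (I−A)_1j·C_1j = (0.90)(0.3575) + (-0.30)(0.1650) + (-0.15)(0.1725) = 0.246375
adj(I−A) = Cᵀ =
  [ 0.3575   0.2025   0.0975]
  [ 0.1650   0.4725   0.0450]
  [ 0.1725   0.2700   0.4950]
(I − A)⁻¹ = adj(I−A) / det(I−A) ≈
  [   1.4510     0.8219     0.3957]
  [   0.6697     1.9178     0.1826]
  [   0.7002     1.0959     2.0091]
The output multiplier for sector j is the column-j sum of the Leontief inverse (I − A)⁻¹ = adj(I−A) / det(I−A).
Column 3 of adj(I−A): (0.0975, 0.0450, 0.4950); det(I−A) = 0.246375.
m_3 = (0.0975 + 0.0450 + 0.4950) / 0.246375 = 0.6375 / 0.246375 ≈ 2.588.

m_3 = 2.588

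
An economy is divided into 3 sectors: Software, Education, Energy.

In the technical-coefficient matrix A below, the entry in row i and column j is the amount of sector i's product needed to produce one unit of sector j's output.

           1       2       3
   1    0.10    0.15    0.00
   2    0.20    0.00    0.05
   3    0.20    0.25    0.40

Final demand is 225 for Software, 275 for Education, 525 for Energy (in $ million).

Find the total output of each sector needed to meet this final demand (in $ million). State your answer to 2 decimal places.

I − A =
  [   0.90    -0.15     0.00]
  [  -0.20     1.00    -0.05]
  [  -0.20    -0.25     0.60]
Cofactors of I−A, C_ij = (−1)^(i+j)·(minor ij) (rows/columns in the sector order above):
  C_11 = (1.00)(0.60) − (-0.05)(-0.25) = 0.5875
  C_12 = −[(-0.20)(0.60) − (-0.05)(-0.20)] = 0.1300
  C_13 = (-0.20)(-0.25) − (1.00)(-0.20) = 0.2500
  C_21 = −[(-0.15)(0.60) − (0.00)(-0.25)] = 0.0900
  C_22 = (0.90)(0.60) − (0.00)(-0.20) = 0.5400
  C_23 = −[(0.90)(-0.25) − (-0.15)(-0.20)] = 0.2550
  C_31 = (-0.15)(-0.05) − (0.00)(1.00) = 0.0075
  C_32 = −[(0.90)(-0.05) − (0.00)(-0.20)] = 0.0450
  C_33 = (0.90)(1.00) − (-0.15)(-0.20) = 0.8700
det(I−A) = Σ_j (I−A)_1j·C_1j = (0.90)(0.5875) + (-0.15)(0.1300) + (0.00)(0.2500) = 0.50925
adj(I−A) = Cᵀ =
  [ 0.5875   0.0900   0.0075]
  [ 0.1300   0.5400   0.0450]
  [ 0.2500   0.2550   0.8700]
(I − A)⁻¹ = adj(I−A) / det(I−A) ≈
  [   1.1537     0.1767     0.0147]
  [   0.2553     1.0604     0.0884]
  [   0.4909     0.5007     1.7084]
x = (I − A)⁻¹ d = adj(I−A)·d / det(I−A), with det(I−A) = 0.50925:
  x_1 = (0.5875·225 + 0.0900·275 + 0.0075·525) / 0.50925 = 160.875 / 0.50925 ≈ 315.91
  x_2 = (0.1300·225 + 0.5400·275 + 0.0450·525) / 0.50925 = 201.375 / 0.50925 ≈ 395.43
  x_3 = (0.2500·225 + 0.2550·275 + 0.8700·525) / 0.50925 = 583.125 / 0.50925 ≈ 1145.07

x_1 = 315.91, x_2 = 395.43, x_3 = 1145.07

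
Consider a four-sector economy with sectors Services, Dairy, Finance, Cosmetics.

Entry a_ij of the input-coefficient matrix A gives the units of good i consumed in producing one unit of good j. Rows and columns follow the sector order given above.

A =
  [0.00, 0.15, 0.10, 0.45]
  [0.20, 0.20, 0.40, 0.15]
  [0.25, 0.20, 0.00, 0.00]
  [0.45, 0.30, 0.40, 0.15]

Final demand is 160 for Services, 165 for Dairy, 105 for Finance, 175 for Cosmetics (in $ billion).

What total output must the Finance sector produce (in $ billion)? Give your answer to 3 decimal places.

x_F = 524.757

I − A =
  [   1.00    -0.15    -0.10    -0.45]
  [  -0.20     0.80    -0.40    -0.15]
  [  -0.25    -0.20     1.00     0.00]
  [  -0.45    -0.30    -0.40     0.85]
Compute the cofactors C_ij = (−1)^(i+j)·(3×3 minor ij) of I−A; the adjugate is their transpose:
adj(I−A) = Cᵀ =
  [ 0.555000   0.315500   0.321500   0.349500]
  [ 0.337500   0.581250   0.378750   0.281250]
  [ 0.206250   0.195125   0.410375   0.143625]
  [ 0.510000   0.464000   0.497000   0.651000]
det(I−A) = Σ_j (I−A)_1j·C_1j = (1.00)(0.555000) + (-0.15)(0.337500) + (-0.10)(0.206250) + (-0.45)(0.510000) = 0.25425
(I − A)⁻¹ = adj(I−A) / det(I−A) ≈
  [   2.1829     1.2409     1.2645     1.3746]
  [   1.3274     2.2861     1.4897     1.1062]
  [   0.8112     0.7675     1.6141     0.5649]
  [   2.0059     1.8250     1.9548     2.5605]
x = (I − A)⁻¹ d = adj(I−A)·d / det(I−A), with det(I−A) = 0.25425:
  x_S = (0.555000·160 + 0.315500·165 + 0.321500·105 + 0.349500·175) / 0.25425 = 235.7775 / 0.25425 ≈ 927.345
  x_D = (0.337500·160 + 0.581250·165 + 0.378750·105 + 0.281250·175) / 0.25425 = 238.89375 / 0.25425 ≈ 939.602
  x_F = (0.206250·160 + 0.195125·165 + 0.410375·105 + 0.143625·175) / 0.25425 = 133.419375 / 0.25425 ≈ 524.757
  x_C = (0.510000·160 + 0.464000·165 + 0.497000·105 + 0.651000·175) / 0.25425 = 324.27 / 0.25425 ≈ 1275.398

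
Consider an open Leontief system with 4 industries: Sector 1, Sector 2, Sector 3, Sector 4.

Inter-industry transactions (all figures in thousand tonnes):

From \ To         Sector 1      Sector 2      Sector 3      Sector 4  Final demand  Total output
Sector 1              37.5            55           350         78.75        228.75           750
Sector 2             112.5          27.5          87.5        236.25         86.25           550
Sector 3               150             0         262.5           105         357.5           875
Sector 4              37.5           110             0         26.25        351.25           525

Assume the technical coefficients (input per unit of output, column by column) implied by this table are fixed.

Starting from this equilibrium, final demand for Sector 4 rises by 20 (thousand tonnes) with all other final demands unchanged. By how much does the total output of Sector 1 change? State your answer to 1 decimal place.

Δx_1 = 9.4

Technical coefficients a_ij = z_ij / X_j:
  a_11 = 37.5/750 = 0.05, a_21 = 112.5/750 = 0.15, a_31 = 150/750 = 0.20, a_41 = 37.5/750 = 0.05
  a_12 = 55/550 = 0.10, a_22 = 27.5/550 = 0.05, a_32 = 0/550 = 0.00, a_42 = 110/550 = 0.20
  a_13 = 350/875 = 0.40, a_23 = 87.5/875 = 0.10, a_33 = 262.5/875 = 0.30, a_43 = 0/875 = 0.00
  a_14 = 78.75/525 = 0.15, a_24 = 236.25/525 = 0.45, a_34 = 105/525 = 0.20, a_44 = 26.25/525 = 0.05
I − A =
  [   0.95    -0.10    -0.40    -0.15]
  [  -0.15     0.95    -0.10    -0.45]
  [  -0.20     0.00     0.70    -0.20]
  [  -0.05    -0.20     0.00     0.95]
Compute the cofactors C_ij = (−1)^(i+j)·(3×3 minor ij) of I−A; the adjugate is their transpose:
adj(I−A) = Cᵀ =
  [ 0.56475   0.10350   0.33750   0.20925]
  [ 0.13550   0.54650   0.15550   0.31300]
  [ 0.17800   0.06400   0.74375   0.21500]
  [ 0.05825   0.12050   0.05050   0.54325]
det(I−A) = Σ_j (I−A)_1j·C_1j = (0.95)(0.56475) + (-0.10)(0.13550) + (-0.40)(0.17800) + (-0.15)(0.05825) = 0.443025
(I − A)⁻¹ = adj(I−A) / det(I−A) ≈
  [   1.2748     0.2336     0.7618     0.4723]
  [   0.3059     1.2336     0.3510     0.7065]
  [   0.4018     0.1445     1.6788     0.4853]
  [   0.1315     0.2720     0.1140     1.2262]
Δx = (I − A)⁻¹ Δd with Δd having +20 in the Sector 4 component and 0 elsewhere.
So Δx_1 = L_14 · (+20), where L_14 = adj(I−A)_14 / det(I−A) = 0.20925 / 0.443025.
Δx_1 = 0.20925 × (+20) / 0.443025 = 4.185 / 0.443025 ≈ 9.4.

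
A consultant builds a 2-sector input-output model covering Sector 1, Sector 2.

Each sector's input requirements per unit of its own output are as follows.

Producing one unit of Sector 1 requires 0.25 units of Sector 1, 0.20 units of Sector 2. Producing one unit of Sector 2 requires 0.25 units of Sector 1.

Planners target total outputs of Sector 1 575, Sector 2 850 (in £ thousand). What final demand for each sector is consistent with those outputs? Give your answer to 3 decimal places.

I − A =
  [   0.75    -0.25]
  [  -0.20     1.00]
d = (I − A) x:
  d_1 = (+0.75)·575 + (-0.25)·850 = 218.750
  d_2 = (-0.20)·575 + (+1.00)·850 = 735.000

d_1 = 218.750, d_2 = 735.000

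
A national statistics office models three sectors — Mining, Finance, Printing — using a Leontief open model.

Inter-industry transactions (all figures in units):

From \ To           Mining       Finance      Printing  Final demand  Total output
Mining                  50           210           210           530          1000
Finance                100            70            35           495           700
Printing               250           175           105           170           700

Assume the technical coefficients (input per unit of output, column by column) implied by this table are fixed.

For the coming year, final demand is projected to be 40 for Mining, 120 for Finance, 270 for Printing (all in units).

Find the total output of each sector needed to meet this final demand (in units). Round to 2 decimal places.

Technical coefficients a_ij = z_ij / X_j:
  a_11 = 50/1000 = 0.05, a_21 = 100/1000 = 0.10, a_31 = 250/1000 = 0.25
  a_12 = 210/700 = 0.30, a_22 = 70/700 = 0.10, a_32 = 175/700 = 0.25
  a_13 = 210/700 = 0.30, a_23 = 35/700 = 0.05, a_33 = 105/700 = 0.15
I − A =
  [   0.95    -0.30    -0.30]
  [  -0.10     0.90    -0.05]
  [  -0.25    -0.25     0.85]
Cofactors of I−A, C_ij = (−1)^(i+j)·(minor ij) (rows/columns in the sector order above):
  C_11 = (0.90)(0.85) − (-0.05)(-0.25) = 0.7525
  C_12 = −[(-0.10)(0.85) − (-0.05)(-0.25)] = 0.0975
  C_13 = (-0.10)(-0.25) − (0.90)(-0.25) = 0.2500
  C_21 = −[(-0.30)(0.85) − (-0.30)(-0.25)] = 0.3300
  C_22 = (0.95)(0.85) − (-0.30)(-0.25) = 0.7325
  C_23 = −[(0.95)(-0.25) − (-0.30)(-0.25)] = 0.3125
  C_31 = (-0.30)(-0.05) − (-0.30)(0.90) = 0.2850
  C_32 = −[(0.95)(-0.05) − (-0.30)(-0.10)] = 0.0775
  C_33 = (0.95)(0.90) − (-0.30)(-0.10) = 0.8250
det(I−A) = Σ_j (I−A)_1j·C_1j = (0.95)(0.7525) + (-0.30)(0.0975) + (-0.30)(0.2500) = 0.610625
adj(I−A) = Cᵀ =
  [ 0.7525   0.3300   0.2850]
  [ 0.0975   0.7325   0.0775]
  [ 0.2500   0.3125   0.8250]
(I − A)⁻¹ = adj(I−A) / det(I−A) ≈
  [   1.2323     0.5404     0.4667]
  [   0.1597     1.1996     0.1269]
  [   0.4094     0.5118     1.3511]
x = (I − A)⁻¹ d = adj(I−A)·d / det(I−A), with det(I−A) = 0.610625:
  x_1 = (0.7525·40 + 0.3300·120 + 0.2850·270) / 0.610625 = 146.65 / 0.610625 ≈ 240.16
  x_2 = (0.0975·40 + 0.7325·120 + 0.0775·270) / 0.610625 = 112.725 / 0.610625 ≈ 184.61
  x_3 = (0.2500·40 + 0.3125·120 + 0.8250·270) / 0.610625 = 270.25 / 0.610625 ≈ 442.58

x_1 = 240.16, x_2 = 184.61, x_3 = 442.58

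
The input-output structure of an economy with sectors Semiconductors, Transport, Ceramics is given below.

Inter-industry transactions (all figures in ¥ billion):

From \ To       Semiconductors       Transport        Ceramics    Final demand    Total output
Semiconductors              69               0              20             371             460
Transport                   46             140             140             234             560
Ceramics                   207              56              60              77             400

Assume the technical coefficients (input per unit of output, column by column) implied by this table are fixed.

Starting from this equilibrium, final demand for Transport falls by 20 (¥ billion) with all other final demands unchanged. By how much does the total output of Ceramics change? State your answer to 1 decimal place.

Technical coefficients a_ij = z_ij / X_j:
  a_11 = 69/460 = 0.15, a_21 = 46/460 = 0.10, a_31 = 207/460 = 0.45
  a_12 = 0/560 = 0.00, a_22 = 140/560 = 0.25, a_32 = 56/560 = 0.10
  a_13 = 20/400 = 0.05, a_23 = 140/400 = 0.35, a_33 = 60/400 = 0.15
I − A =
  [   0.85     0.00    -0.05]
  [  -0.10     0.75    -0.35]
  [  -0.45    -0.10     0.85]
Cofactors of I−A, C_ij = (−1)^(i+j)·(minor ij) (rows/columns in the sector order above):
  C_11 = (0.75)(0.85) − (-0.35)(-0.10) = 0.6025
  C_12 = −[(-0.10)(0.85) − (-0.35)(-0.45)] = 0.2425
  C_13 = (-0.10)(-0.10) − (0.75)(-0.45) = 0.3475
  C_21 = −[(0.00)(0.85) − (-0.05)(-0.10)] = 0.0050
  C_22 = (0.85)(0.85) − (-0.05)(-0.45) = 0.7000
  C_23 = −[(0.85)(-0.10) − (0.00)(-0.45)] = 0.0850
  C_31 = (0.00)(-0.35) − (-0.05)(0.75) = 0.0375
  C_32 = −[(0.85)(-0.35) − (-0.05)(-0.10)] = 0.3025
  C_33 = (0.85)(0.75) − (0.00)(-0.10) = 0.6375
det(I−A) = Σ_j (I−A)_1j·C_1j = (0.85)(0.6025) + (0.00)(0.2425) + (-0.05)(0.3475) = 0.49475
adj(I−A) = Cᵀ =
  [ 0.6025   0.0050   0.0375]
  [ 0.2425   0.7000   0.3025]
  [ 0.3475   0.0850   0.6375]
(I − A)⁻¹ = adj(I−A) / det(I−A) ≈
  [   1.2178     0.0101     0.0758]
  [   0.4901     1.4149     0.6114]
  [   0.7024     0.1718     1.2885]
Δx = (I − A)⁻¹ Δd with Δd having -20 in the Transport component and 0 elsewhere.
So Δx_3 = L_32 · (-20), where L_32 = adj(I−A)_32 / det(I−A) = 0.0850 / 0.49475.
Δx_3 = 0.0850 × (-20) / 0.49475 = -1.70 / 0.49475 ≈ -3.4.

Δx_3 = -3.4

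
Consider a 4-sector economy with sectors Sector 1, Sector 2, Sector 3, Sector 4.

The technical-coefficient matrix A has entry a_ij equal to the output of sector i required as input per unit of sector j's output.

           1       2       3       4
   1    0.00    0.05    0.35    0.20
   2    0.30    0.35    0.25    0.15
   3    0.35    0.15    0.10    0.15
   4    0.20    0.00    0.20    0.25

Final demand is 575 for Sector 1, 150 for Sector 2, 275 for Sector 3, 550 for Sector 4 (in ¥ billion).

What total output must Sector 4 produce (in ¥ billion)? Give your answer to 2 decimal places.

x_4 = 1504.57

I − A =
  [   1.00    -0.05    -0.35    -0.20]
  [  -0.30     0.65    -0.25    -0.15]
  [  -0.35    -0.15     0.90    -0.15]
  [  -0.20     0.00    -0.20     0.75]
Compute the cofactors C_ij = (−1)^(i+j)·(3×3 minor ij) of I−A; the adjugate is their transpose:
adj(I−A) = Cᵀ =
  [ 0.386625   0.077625   0.207500   0.160125]
  [ 0.304125   0.492625   0.308750   0.241375]
  [ 0.228375   0.121125   0.448750   0.174875]
  [ 0.164000   0.053000   0.175000   0.434250]
det(I−A) = Σ_j (I−A)_1j·C_1j = (1.00)(0.386625) + (-0.05)(0.304125) + (-0.35)(0.228375) + (-0.20)(0.164000) = 0.2586875
(I − A)⁻¹ = adj(I−A) / det(I−A) ≈
  [   1.4946     0.3001     0.8021     0.6190]
  [   1.1756     1.9043     1.1935     0.9331]
  [   0.8828     0.4682     1.7347     0.6760]
  [   0.6340     0.2049     0.6765     1.6787]
x = (I − A)⁻¹ d = adj(I−A)·d / det(I−A), with det(I−A) = 0.2586875:
  x_1 = (0.386625·575 + 0.077625·150 + 0.207500·275 + 0.160125·550) / 0.2586875 = 379.084375 / 0.2586875 ≈ 1465.41
  x_2 = (0.304125·575 + 0.492625·150 + 0.308750·275 + 0.241375·550) / 0.2586875 = 466.428125 / 0.2586875 ≈ 1803.06
  x_3 = (0.228375·575 + 0.121125·150 + 0.448750·275 + 0.174875·550) / 0.2586875 = 369.071875 / 0.2586875 ≈ 1426.71
  x_4 = (0.164000·575 + 0.053000·150 + 0.175000·275 + 0.434250·550) / 0.2586875 = 389.2125 / 0.2586875 ≈ 1504.57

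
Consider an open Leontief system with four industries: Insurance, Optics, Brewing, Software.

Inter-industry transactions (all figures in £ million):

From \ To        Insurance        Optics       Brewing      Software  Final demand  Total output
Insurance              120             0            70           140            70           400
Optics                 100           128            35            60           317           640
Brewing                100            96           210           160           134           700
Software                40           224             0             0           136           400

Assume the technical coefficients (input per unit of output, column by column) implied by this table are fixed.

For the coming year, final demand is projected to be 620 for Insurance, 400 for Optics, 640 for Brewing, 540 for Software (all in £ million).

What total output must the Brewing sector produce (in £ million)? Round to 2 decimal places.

x_3 = 2619.42

Technical coefficients a_ij = z_ij / X_j:
  a_11 = 120/400 = 0.30, a_21 = 100/400 = 0.25, a_31 = 100/400 = 0.25, a_41 = 40/400 = 0.10
  a_12 = 0/640 = 0.00, a_22 = 128/640 = 0.20, a_32 = 96/640 = 0.15, a_42 = 224/640 = 0.35
  a_13 = 70/700 = 0.10, a_23 = 35/700 = 0.05, a_33 = 210/700 = 0.30, a_43 = 0/700 = 0.00
  a_14 = 140/400 = 0.35, a_24 = 60/400 = 0.15, a_34 = 160/400 = 0.40, a_44 = 0/400 = 0.00
I − A =
  [   0.70     0.00    -0.10    -0.35]
  [  -0.25     0.80    -0.05    -0.15]
  [  -0.25    -0.15     0.70    -0.40]
  [  -0.10    -0.35     0.00     1.00]
Compute the cofactors C_ij = (−1)^(i+j)·(3×3 minor ij) of I−A; the adjugate is their transpose:
adj(I−A) = Cᵀ =
  [ 0.508750   0.114750   0.080875   0.227625]
  [ 0.200000   0.436500   0.059750   0.159375]
  [ 0.293625   0.228375   0.464625   0.322875]
  [ 0.120875   0.164250   0.029000   0.363000]
det(I−A) = Σ_j (I−A)_1j·C_1j = (0.70)(0.508750) + (0.00)(0.200000) + (-0.10)(0.293625) + (-0.35)(0.120875) = 0.28445625
(I − A)⁻¹ = adj(I−A) / det(I−A) ≈
  [   1.7885     0.4034     0.2843     0.8002]
  [   0.7031     1.5345     0.2100     0.5603]
  [   1.0322     0.8028     1.6334     1.1351]
  [   0.4249     0.5774     0.1019     1.2761]
x = (I − A)⁻¹ d = adj(I−A)·d / det(I−A), with det(I−A) = 0.28445625:
  x_1 = (0.508750·620 + 0.114750·400 + 0.080875·640 + 0.227625·540) / 0.28445625 = 536.0025 / 0.28445625 ≈ 1884.31
  x_2 = (0.200000·620 + 0.436500·400 + 0.059750·640 + 0.159375·540) / 0.28445625 = 422.9025 / 0.28445625 ≈ 1486.70
  x_3 = (0.293625·620 + 0.228375·400 + 0.464625·640 + 0.322875·540) / 0.28445625 = 745.11 / 0.28445625 ≈ 2619.42
  x_4 = (0.120875·620 + 0.164250·400 + 0.029000·640 + 0.363000·540) / 0.28445625 = 355.2225 / 0.28445625 ≈ 1248.78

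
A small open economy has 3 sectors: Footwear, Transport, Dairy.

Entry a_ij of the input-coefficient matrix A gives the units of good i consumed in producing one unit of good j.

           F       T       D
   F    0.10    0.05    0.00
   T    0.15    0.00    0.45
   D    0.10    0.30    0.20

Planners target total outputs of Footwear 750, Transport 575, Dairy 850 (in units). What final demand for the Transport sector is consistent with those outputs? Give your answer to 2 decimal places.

I − A =
  [   0.90    -0.05     0.00]
  [  -0.15     1.00    -0.45]
  [  -0.10    -0.30     0.80]
d = (I − A) x:
  d_F = (+0.90)·750 + (-0.05)·575 + (+0.00)·850 = 646.25
  d_T = (-0.15)·750 + (+1.00)·575 + (-0.45)·850 = 80.00
  d_D = (-0.10)·750 + (-0.30)·575 + (+0.80)·850 = 432.50

d_T = 80.00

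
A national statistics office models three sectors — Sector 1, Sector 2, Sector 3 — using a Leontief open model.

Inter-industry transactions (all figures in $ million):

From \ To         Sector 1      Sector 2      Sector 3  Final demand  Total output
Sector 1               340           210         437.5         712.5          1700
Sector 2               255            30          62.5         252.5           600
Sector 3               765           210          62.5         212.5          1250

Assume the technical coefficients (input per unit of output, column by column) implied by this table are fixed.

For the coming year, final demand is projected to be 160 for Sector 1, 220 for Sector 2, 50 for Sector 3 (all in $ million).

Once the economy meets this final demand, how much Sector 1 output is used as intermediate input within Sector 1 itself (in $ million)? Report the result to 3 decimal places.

Technical coefficients a_ij = z_ij / X_j:
  a_11 = 340/1700 = 0.20, a_21 = 255/1700 = 0.15, a_31 = 765/1700 = 0.45
  a_12 = 210/600 = 0.35, a_22 = 30/600 = 0.05, a_32 = 210/600 = 0.35
  a_13 = 437.5/1250 = 0.35, a_23 = 62.5/1250 = 0.05, a_33 = 62.5/1250 = 0.05
I − A =
  [   0.80    -0.35    -0.35]
  [  -0.15     0.95    -0.05]
  [  -0.45    -0.35     0.95]
Cofactors of I−A, C_ij = (−1)^(i+j)·(minor ij) (rows/columns in the sector order above):
  C_11 = (0.95)(0.95) − (-0.05)(-0.35) = 0.8850
  C_12 = −[(-0.15)(0.95) − (-0.05)(-0.45)] = 0.1650
  C_13 = (-0.15)(-0.35) − (0.95)(-0.45) = 0.4800
  C_21 = −[(-0.35)(0.95) − (-0.35)(-0.35)] = 0.4550
  C_22 = (0.80)(0.95) − (-0.35)(-0.45) = 0.6025
  C_23 = −[(0.80)(-0.35) − (-0.35)(-0.45)] = 0.4375
  C_31 = (-0.35)(-0.05) − (-0.35)(0.95) = 0.3500
  C_32 = −[(0.80)(-0.05) − (-0.35)(-0.15)] = 0.0925
  C_33 = (0.80)(0.95) − (-0.35)(-0.15) = 0.7075
det(I−A) = Σ_j (I−A)_1j·C_1j = (0.80)(0.8850) + (-0.35)(0.1650) + (-0.35)(0.4800) = 0.48225
adj(I−A) = Cᵀ =
  [ 0.8850   0.4550   0.3500]
  [ 0.1650   0.6025   0.0925]
  [ 0.4800   0.4375   0.7075]
(I − A)⁻¹ = adj(I−A) / det(I−A) ≈
  [   1.8351     0.9435     0.7258]
  [   0.3421     1.2494     0.1918]
  [   0.9953     0.9072     1.4671]
First solve x = (I − A)⁻¹ d = adj(I−A)·d / det(I−A); in particular x_1 = (0.8850·160 + 0.4550·220 + 0.3500·50) / 0.48225 = 259.20 / 0.48225 ≈ 537.48056.
Intermediate flow from 1 to 1: z_11 = a_11 · x_1 = 0.20 × 259.20 / 0.48225 = 51.84 / 0.48225 ≈ 107.496.

z_11 = 107.496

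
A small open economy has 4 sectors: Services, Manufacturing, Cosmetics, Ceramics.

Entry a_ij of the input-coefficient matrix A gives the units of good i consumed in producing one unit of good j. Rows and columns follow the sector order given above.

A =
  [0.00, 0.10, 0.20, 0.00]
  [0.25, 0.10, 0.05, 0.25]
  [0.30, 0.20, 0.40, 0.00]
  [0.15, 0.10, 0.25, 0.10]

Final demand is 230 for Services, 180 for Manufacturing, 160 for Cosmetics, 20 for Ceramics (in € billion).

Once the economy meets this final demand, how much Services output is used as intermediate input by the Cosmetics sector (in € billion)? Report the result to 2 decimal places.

I − A =
  [   1.00    -0.10    -0.20     0.00]
  [  -0.25     0.90    -0.05    -0.25]
  [  -0.30    -0.20     0.60     0.00]
  [  -0.15    -0.10    -0.25     0.90]
Compute the cofactors C_ij = (−1)^(i+j)·(3×3 minor ij) of I−A; the adjugate is their transpose:
adj(I−A) = Cᵀ =
  [ 0.44950   0.09000   0.16775   0.02500]
  [ 0.18975   0.48600   0.16000   0.13500]
  [ 0.28800   0.20700   0.75875   0.05750]
  [ 0.17600   0.12650   0.25650   0.44950]
det(I−A) = Σ_j (I−A)_1j·C_1j = (1.00)(0.44950) + (-0.10)(0.18975) + (-0.20)(0.28800) + (0.00)(0.17600) = 0.372925
(I − A)⁻¹ = adj(I−A) / det(I−A) ≈
  [   1.2053     0.2413     0.4498     0.0670]
  [   0.5088     1.3032     0.4290     0.3620]
  [   0.7723     0.5551     2.0346     0.1542]
  [   0.4719     0.3392     0.6878     1.2053]
First solve x = (I − A)⁻¹ d = adj(I−A)·d / det(I−A); in particular x_3 = (0.28800·230 + 0.20700·180 + 0.75875·160 + 0.05750·20) / 0.372925 = 226.05 / 0.372925 ≈ 606.1541.
Intermediate flow from 1 to 3: z_13 = a_13 · x_3 = 0.20 × 226.05 / 0.372925 = 45.21 / 0.372925 ≈ 121.23.

z_13 = 121.23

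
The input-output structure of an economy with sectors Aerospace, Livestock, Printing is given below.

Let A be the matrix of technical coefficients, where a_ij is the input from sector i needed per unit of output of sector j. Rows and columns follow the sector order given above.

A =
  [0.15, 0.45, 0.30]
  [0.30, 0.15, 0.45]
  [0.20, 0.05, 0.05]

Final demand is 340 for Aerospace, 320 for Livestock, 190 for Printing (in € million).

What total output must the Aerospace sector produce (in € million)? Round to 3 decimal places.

x_A = 1118.341

I − A =
  [   0.85    -0.45    -0.30]
  [  -0.30     0.85    -0.45]
  [  -0.20    -0.05     0.95]
Cofactors of I−A, C_ij = (−1)^(i+j)·(minor ij) (rows/columns in the sector order above):
  C_11 = (0.85)(0.95) − (-0.45)(-0.05) = 0.7850
  C_12 = −[(-0.30)(0.95) − (-0.45)(-0.20)] = 0.3750
  C_13 = (-0.30)(-0.05) − (0.85)(-0.20) = 0.1850
  C_21 = −[(-0.45)(0.95) − (-0.30)(-0.05)] = 0.4425
  C_22 = (0.85)(0.95) − (-0.30)(-0.20) = 0.7475
  C_23 = −[(0.85)(-0.05) − (-0.45)(-0.20)] = 0.1325
  C_31 = (-0.45)(-0.45) − (-0.30)(0.85) = 0.4575
  C_32 = −[(0.85)(-0.45) − (-0.30)(-0.30)] = 0.4725
  C_33 = (0.85)(0.85) − (-0.45)(-0.30) = 0.5875
det(I−A) = Σ_j (I−A)_1j·C_1j = (0.85)(0.7850) + (-0.45)(0.3750) + (-0.30)(0.1850) = 0.4430
adj(I−A) = Cᵀ =
  [ 0.7850   0.4425   0.4575]
  [ 0.3750   0.7475   0.4725]
  [ 0.1850   0.1325   0.5875]
(I − A)⁻¹ = adj(I−A) / det(I−A) ≈
  [   1.7720     0.9989     1.0327]
  [   0.8465     1.6874     1.0666]
  [   0.4176     0.2991     1.3262]
x = (I − A)⁻¹ d = adj(I−A)·d / det(I−A), with det(I−A) = 0.4430:
  x_A = (0.7850·340 + 0.4425·320 + 0.4575·190) / 0.4430 = 495.425 / 0.4430 ≈ 1118.341
  x_L = (0.3750·340 + 0.7475·320 + 0.4725·190) / 0.4430 = 456.475 / 0.4430 ≈ 1030.418
  x_P = (0.1850·340 + 0.1325·320 + 0.5875·190) / 0.4430 = 216.925 / 0.4430 ≈ 489.673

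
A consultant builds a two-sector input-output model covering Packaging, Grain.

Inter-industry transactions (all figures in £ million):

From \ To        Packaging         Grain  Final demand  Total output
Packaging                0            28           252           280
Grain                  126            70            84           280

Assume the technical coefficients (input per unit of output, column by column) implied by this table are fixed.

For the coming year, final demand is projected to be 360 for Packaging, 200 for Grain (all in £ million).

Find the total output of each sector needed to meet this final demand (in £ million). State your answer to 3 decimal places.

Technical coefficients a_ij = z_ij / X_j:
  a_PP = 0/280 = 0.00, a_GP = 126/280 = 0.45
  a_PG = 28/280 = 0.10, a_GG = 70/280 = 0.25
I − A =
  [   1.00    -0.10]
  [  -0.45     0.75]
det(I−A) = (1.00)(0.75) − (-0.10)(-0.45) = 0.7050
adj(I−A) = [[0.75, 0.10], [0.45, 1.00]]
(I − A)⁻¹ = adj(I−A) / det(I−A) ≈
  [   1.0638     0.1418]
  [   0.6383     1.4184]
x = (I − A)⁻¹ d = adj(I−A)·d / det(I−A), with det(I−A) = 0.7050:
  x_P = (0.75·360 + 0.10·200) / 0.7050 = 290.00 / 0.7050 ≈ 411.348
  x_G = (0.45·360 + 1.00·200) / 0.7050 = 362.00 / 0.7050 ≈ 513.475

x_P = 411.348, x_G = 513.475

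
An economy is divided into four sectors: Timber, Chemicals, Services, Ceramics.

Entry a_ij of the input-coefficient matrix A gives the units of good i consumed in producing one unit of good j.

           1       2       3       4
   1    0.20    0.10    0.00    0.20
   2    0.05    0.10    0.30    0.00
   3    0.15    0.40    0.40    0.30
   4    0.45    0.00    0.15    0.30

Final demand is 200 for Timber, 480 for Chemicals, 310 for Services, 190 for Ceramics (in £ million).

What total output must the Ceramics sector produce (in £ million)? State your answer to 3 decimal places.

x_4 = 1185.771

I − A =
  [   0.80    -0.10     0.00    -0.20]
  [  -0.05     0.90    -0.30     0.00]
  [  -0.15    -0.40     0.60    -0.30]
  [  -0.45     0.00    -0.15     0.70]
Compute the cofactors C_ij = (−1)^(i+j)·(3×3 minor ij) of I−A; the adjugate is their transpose:
adj(I−A) = Cᵀ =
  [ 0.25350   0.04950   0.04800   0.09300]
  [ 0.09075   0.24150   0.14250   0.08700]
  [ 0.23000   0.21200   0.41950   0.24550]
  [ 0.21225   0.07725   0.12075   0.32850]
det(I−A) = Σ_j (I−A)_1j·C_1j = (0.80)(0.25350) + (-0.10)(0.09075) + (0.00)(0.23000) + (-0.20)(0.21225) = 0.151275
(I − A)⁻¹ = adj(I−A) / det(I−A) ≈
  [   1.6758     0.3272     0.3173     0.6148]
  [   0.5999     1.5964     0.9420     0.5751]
  [   1.5204     1.4014     2.7731     1.6229]
  [   1.4031     0.5107     0.7982     2.1715]
x = (I − A)⁻¹ d = adj(I−A)·d / det(I−A), with det(I−A) = 0.151275:
  x_1 = (0.25350·200 + 0.04950·480 + 0.04800·310 + 0.09300·190) / 0.151275 = 107.01 / 0.151275 ≈ 707.387
  x_2 = (0.09075·200 + 0.24150·480 + 0.14250·310 + 0.08700·190) / 0.151275 = 194.775 / 0.151275 ≈ 1287.556
  x_3 = (0.23000·200 + 0.21200·480 + 0.41950·310 + 0.24550·190) / 0.151275 = 324.45 / 0.151275 ≈ 2144.769
  x_4 = (0.21225·200 + 0.07725·480 + 0.12075·310 + 0.32850·190) / 0.151275 = 179.3775 / 0.151275 ≈ 1185.771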